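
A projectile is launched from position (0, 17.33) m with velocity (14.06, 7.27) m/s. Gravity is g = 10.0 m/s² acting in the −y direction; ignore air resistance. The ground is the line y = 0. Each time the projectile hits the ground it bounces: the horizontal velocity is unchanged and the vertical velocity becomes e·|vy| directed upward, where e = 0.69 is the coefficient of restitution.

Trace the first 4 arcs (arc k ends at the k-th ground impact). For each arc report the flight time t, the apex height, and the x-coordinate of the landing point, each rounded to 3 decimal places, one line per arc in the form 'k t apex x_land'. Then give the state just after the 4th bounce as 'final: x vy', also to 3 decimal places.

Arc 1: start y=17.330, vy=7.270 → t=2.726, apex=19.973, x_land=38.322, impact vy=-19.986
  bounce: vy ← 0.69·19.986 = 13.791
Arc 2: start y=0.000, vy=13.791 → t=2.758, apex=9.509, x_land=77.101, impact vy=-13.791
  bounce: vy ← 0.69·13.791 = 9.515
Arc 3: start y=0.000, vy=9.515 → t=1.903, apex=4.527, x_land=103.859, impact vy=-9.515
  bounce: vy ← 0.69·9.515 = 6.566
Arc 4: start y=0.000, vy=6.566 → t=1.313, apex=2.155, x_land=122.322, impact vy=-6.566
  bounce: vy ← 0.69·6.566 = 4.530

1 2.726 19.973 38.322
2 2.758 9.509 77.101
3 1.903 4.527 103.859
4 1.313 2.155 122.322
final: 122.322 4.530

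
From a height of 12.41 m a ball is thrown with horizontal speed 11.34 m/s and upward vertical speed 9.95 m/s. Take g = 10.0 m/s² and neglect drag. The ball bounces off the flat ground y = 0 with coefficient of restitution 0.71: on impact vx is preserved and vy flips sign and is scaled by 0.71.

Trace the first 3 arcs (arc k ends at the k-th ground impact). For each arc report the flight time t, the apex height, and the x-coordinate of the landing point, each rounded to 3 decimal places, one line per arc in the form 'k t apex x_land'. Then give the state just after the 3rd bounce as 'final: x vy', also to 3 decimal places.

Arc 1: start y=12.410, vy=9.950 → t=2.858, apex=17.360, x_land=32.414, impact vy=-18.633
  bounce: vy ← 0.71·18.633 = 13.230
Arc 2: start y=0.000, vy=13.230 → t=2.646, apex=8.751, x_land=62.418, impact vy=-13.230
  bounce: vy ← 0.71·13.230 = 9.393
Arc 3: start y=0.000, vy=9.393 → t=1.879, apex=4.411, x_land=83.722, impact vy=-9.393
  bounce: vy ← 0.71·9.393 = 6.669

1 2.858 17.360 32.414
2 2.646 8.751 62.418
3 1.879 4.411 83.722
final: 83.722 6.669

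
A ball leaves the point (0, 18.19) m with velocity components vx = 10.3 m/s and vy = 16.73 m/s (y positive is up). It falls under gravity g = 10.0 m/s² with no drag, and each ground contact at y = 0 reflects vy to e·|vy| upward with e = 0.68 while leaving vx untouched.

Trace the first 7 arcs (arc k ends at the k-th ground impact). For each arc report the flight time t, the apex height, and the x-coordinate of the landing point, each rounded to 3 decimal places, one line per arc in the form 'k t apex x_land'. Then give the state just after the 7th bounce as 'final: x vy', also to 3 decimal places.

1 4.210 32.185 43.364
2 3.450 14.882 78.904
3 2.346 6.882 103.071
4 1.595 3.182 119.505
5 1.085 1.471 130.680
6 0.738 0.680 138.278
7 0.502 0.315 143.446
final: 143.446 1.706

Arc 1: start y=18.190, vy=16.730 → t=4.210, apex=32.185, x_land=43.364, impact vy=-25.371
  bounce: vy ← 0.68·25.371 = 17.252
Arc 2: start y=0.000, vy=17.252 → t=3.450, apex=14.882, x_land=78.904, impact vy=-17.252
  bounce: vy ← 0.68·17.252 = 11.732
Arc 3: start y=0.000, vy=11.732 → t=2.346, apex=6.882, x_land=103.071, impact vy=-11.732
  bounce: vy ← 0.68·11.732 = 7.977
Arc 4: start y=0.000, vy=7.977 → t=1.595, apex=3.182, x_land=119.505, impact vy=-7.977
  bounce: vy ← 0.68·7.977 = 5.425
Arc 5: start y=0.000, vy=5.425 → t=1.085, apex=1.471, x_land=130.680, impact vy=-5.425
  bounce: vy ← 0.68·5.425 = 3.689
Arc 6: start y=0.000, vy=3.689 → t=0.738, apex=0.680, x_land=138.278, impact vy=-3.689
  bounce: vy ← 0.68·3.689 = 2.508
Arc 7: start y=0.000, vy=2.508 → t=0.502, apex=0.315, x_land=143.446, impact vy=-2.508
  bounce: vy ← 0.68·2.508 = 1.706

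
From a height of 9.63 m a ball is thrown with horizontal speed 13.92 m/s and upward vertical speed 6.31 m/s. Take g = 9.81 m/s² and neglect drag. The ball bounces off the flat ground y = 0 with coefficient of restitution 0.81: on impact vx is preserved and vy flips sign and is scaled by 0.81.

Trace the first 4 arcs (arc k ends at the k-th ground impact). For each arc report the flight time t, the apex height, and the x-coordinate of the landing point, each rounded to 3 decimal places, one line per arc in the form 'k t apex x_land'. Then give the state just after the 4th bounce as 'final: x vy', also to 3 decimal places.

Arc 1: start y=9.630, vy=6.310 → t=2.185, apex=11.659, x_land=30.415, impact vy=-15.125
  bounce: vy ← 0.81·15.125 = 12.251
Arc 2: start y=0.000, vy=12.251 → t=2.498, apex=7.650, x_land=65.182, impact vy=-12.251
  bounce: vy ← 0.81·12.251 = 9.923
Arc 3: start y=0.000, vy=9.923 → t=2.023, apex=5.019, x_land=93.344, impact vy=-9.923
  bounce: vy ← 0.81·9.923 = 8.038
Arc 4: start y=0.000, vy=8.038 → t=1.639, apex=3.293, x_land=116.155, impact vy=-8.038
  bounce: vy ← 0.81·8.038 = 6.511

1 2.185 11.659 30.415
2 2.498 7.650 65.182
3 2.023 5.019 93.344
4 1.639 3.293 116.155
final: 116.155 6.511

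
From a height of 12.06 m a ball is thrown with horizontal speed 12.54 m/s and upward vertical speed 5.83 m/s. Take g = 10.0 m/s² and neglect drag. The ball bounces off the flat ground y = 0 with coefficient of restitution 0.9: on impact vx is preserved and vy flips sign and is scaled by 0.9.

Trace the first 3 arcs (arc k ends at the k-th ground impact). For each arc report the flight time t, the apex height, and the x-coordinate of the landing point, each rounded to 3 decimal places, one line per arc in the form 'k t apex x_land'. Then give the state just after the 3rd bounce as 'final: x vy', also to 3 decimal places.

Arc 1: start y=12.060, vy=5.830 → t=2.242, apex=13.759, x_land=28.113, impact vy=-16.589
  bounce: vy ← 0.9·16.589 = 14.930
Arc 2: start y=0.000, vy=14.930 → t=2.986, apex=11.145, x_land=65.557, impact vy=-14.930
  bounce: vy ← 0.9·14.930 = 13.437
Arc 3: start y=0.000, vy=13.437 → t=2.687, apex=9.028, x_land=99.257, impact vy=-13.437
  bounce: vy ← 0.9·13.437 = 12.093

1 2.242 13.759 28.113
2 2.986 11.145 65.557
3 2.687 9.028 99.257
final: 99.257 12.093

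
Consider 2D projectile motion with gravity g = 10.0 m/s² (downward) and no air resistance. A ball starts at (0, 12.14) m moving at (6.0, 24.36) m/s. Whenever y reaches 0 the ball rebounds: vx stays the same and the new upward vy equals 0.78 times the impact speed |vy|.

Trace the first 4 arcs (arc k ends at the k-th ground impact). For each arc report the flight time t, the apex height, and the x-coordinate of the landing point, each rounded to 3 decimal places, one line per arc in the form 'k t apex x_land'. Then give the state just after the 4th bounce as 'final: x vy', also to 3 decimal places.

1 5.328 41.810 31.966
2 4.511 25.437 59.033
3 3.519 15.476 80.145
4 2.745 9.416 96.612
final: 96.612 10.704

Arc 1: start y=12.140, vy=24.360 → t=5.328, apex=41.810, x_land=31.966, impact vy=-28.917
  bounce: vy ← 0.78·28.917 = 22.555
Arc 2: start y=0.000, vy=22.555 → t=4.511, apex=25.437, x_land=59.033, impact vy=-22.555
  bounce: vy ← 0.78·22.555 = 17.593
Arc 3: start y=0.000, vy=17.593 → t=3.519, apex=15.476, x_land=80.145, impact vy=-17.593
  bounce: vy ← 0.78·17.593 = 13.723
Arc 4: start y=0.000, vy=13.723 → t=2.745, apex=9.416, x_land=96.612, impact vy=-13.723
  bounce: vy ← 0.78·13.723 = 10.704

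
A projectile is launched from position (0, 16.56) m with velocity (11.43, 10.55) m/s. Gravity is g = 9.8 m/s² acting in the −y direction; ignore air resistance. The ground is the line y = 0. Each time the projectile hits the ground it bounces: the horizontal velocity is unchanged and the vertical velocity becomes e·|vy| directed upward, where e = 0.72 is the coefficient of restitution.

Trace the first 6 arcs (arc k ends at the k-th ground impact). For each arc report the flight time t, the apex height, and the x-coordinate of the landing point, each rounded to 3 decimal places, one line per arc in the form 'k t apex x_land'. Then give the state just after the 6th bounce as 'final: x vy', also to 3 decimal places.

Arc 1: start y=16.560, vy=10.550 → t=3.207, apex=22.239, x_land=36.655, impact vy=-20.878
  bounce: vy ← 0.72·20.878 = 15.032
Arc 2: start y=0.000, vy=15.032 → t=3.068, apex=11.529, x_land=71.719, impact vy=-15.032
  bounce: vy ← 0.72·15.032 = 10.823
Arc 3: start y=0.000, vy=10.823 → t=2.209, apex=5.976, x_land=96.966, impact vy=-10.823
  bounce: vy ← 0.72·10.823 = 7.793
Arc 4: start y=0.000, vy=7.793 → t=1.590, apex=3.098, x_land=115.143, impact vy=-7.793
  bounce: vy ← 0.72·7.793 = 5.611
Arc 5: start y=0.000, vy=5.611 → t=1.145, apex=1.606, x_land=128.231, impact vy=-5.611
  bounce: vy ← 0.72·5.611 = 4.040
Arc 6: start y=0.000, vy=4.040 → t=0.824, apex=0.833, x_land=137.654, impact vy=-4.040
  bounce: vy ← 0.72·4.040 = 2.909

1 3.207 22.239 36.655
2 3.068 11.529 71.719
3 2.209 5.976 96.966
4 1.590 3.098 115.143
5 1.145 1.606 128.231
6 0.824 0.833 137.654
final: 137.654 2.909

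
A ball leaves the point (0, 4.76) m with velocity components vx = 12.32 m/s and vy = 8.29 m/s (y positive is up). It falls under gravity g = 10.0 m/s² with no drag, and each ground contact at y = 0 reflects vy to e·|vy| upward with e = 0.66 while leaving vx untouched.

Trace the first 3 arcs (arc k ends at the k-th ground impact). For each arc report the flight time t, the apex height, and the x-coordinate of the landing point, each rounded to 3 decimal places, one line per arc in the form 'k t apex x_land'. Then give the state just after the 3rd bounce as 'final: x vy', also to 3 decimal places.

Arc 1: start y=4.760, vy=8.290 → t=2.109, apex=8.196, x_land=25.987, impact vy=-12.803
  bounce: vy ← 0.66·12.803 = 8.450
Arc 2: start y=0.000, vy=8.450 → t=1.690, apex=3.570, x_land=46.808, impact vy=-8.450
  bounce: vy ← 0.66·8.450 = 5.577
Arc 3: start y=0.000, vy=5.577 → t=1.115, apex=1.555, x_land=60.550, impact vy=-5.577
  bounce: vy ← 0.66·5.577 = 3.681

1 2.109 8.196 25.987
2 1.690 3.570 46.808
3 1.115 1.555 60.550
final: 60.550 3.681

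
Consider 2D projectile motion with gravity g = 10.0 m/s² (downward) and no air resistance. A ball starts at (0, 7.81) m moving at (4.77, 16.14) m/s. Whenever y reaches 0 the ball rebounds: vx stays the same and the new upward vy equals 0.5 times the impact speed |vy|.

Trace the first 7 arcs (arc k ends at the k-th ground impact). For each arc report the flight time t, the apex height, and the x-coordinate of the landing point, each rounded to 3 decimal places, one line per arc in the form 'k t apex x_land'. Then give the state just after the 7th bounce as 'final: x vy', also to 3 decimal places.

Arc 1: start y=7.810, vy=16.140 → t=3.655, apex=20.835, x_land=17.436, impact vy=-20.413
  bounce: vy ← 0.5·20.413 = 10.207
Arc 2: start y=0.000, vy=10.207 → t=2.041, apex=5.209, x_land=27.173, impact vy=-10.207
  bounce: vy ← 0.5·10.207 = 5.103
Arc 3: start y=0.000, vy=5.103 → t=1.021, apex=1.302, x_land=32.042, impact vy=-5.103
  bounce: vy ← 0.5·5.103 = 2.552
Arc 4: start y=0.000, vy=2.552 → t=0.510, apex=0.326, x_land=34.476, impact vy=-2.552
  bounce: vy ← 0.5·2.552 = 1.276
Arc 5: start y=0.000, vy=1.276 → t=0.255, apex=0.081, x_land=35.693, impact vy=-1.276
  bounce: vy ← 0.5·1.276 = 0.638
Arc 6: start y=0.000, vy=0.638 → t=0.128, apex=0.020, x_land=36.302, impact vy=-0.638
  bounce: vy ← 0.5·0.638 = 0.319
Arc 7: start y=0.000, vy=0.319 → t=0.064, apex=0.005, x_land=36.606, impact vy=-0.319
  bounce: vy ← 0.5·0.319 = 0.159

1 3.655 20.835 17.436
2 2.041 5.209 27.173
3 1.021 1.302 32.042
4 0.510 0.326 34.476
5 0.255 0.081 35.693
6 0.128 0.020 36.302
7 0.064 0.005 36.606
final: 36.606 0.159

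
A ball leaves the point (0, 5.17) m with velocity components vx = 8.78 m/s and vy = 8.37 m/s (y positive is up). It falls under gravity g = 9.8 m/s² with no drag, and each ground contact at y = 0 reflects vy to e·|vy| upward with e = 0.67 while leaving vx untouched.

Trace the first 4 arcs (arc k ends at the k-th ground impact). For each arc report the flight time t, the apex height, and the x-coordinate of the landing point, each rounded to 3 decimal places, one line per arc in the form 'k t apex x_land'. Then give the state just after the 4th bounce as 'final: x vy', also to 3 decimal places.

Arc 1: start y=5.170, vy=8.370 → t=2.190, apex=8.744, x_land=19.228, impact vy=-13.092
  bounce: vy ← 0.67·13.092 = 8.771
Arc 2: start y=0.000, vy=8.771 → t=1.790, apex=3.925, x_land=34.945, impact vy=-8.771
  bounce: vy ← 0.67·8.771 = 5.877
Arc 3: start y=0.000, vy=5.877 → t=1.199, apex=1.762, x_land=45.475, impact vy=-5.877
  bounce: vy ← 0.67·5.877 = 3.937
Arc 4: start y=0.000, vy=3.937 → t=0.804, apex=0.791, x_land=52.530, impact vy=-3.937
  bounce: vy ← 0.67·3.937 = 2.638

1 2.190 8.744 19.228
2 1.790 3.925 34.945
3 1.199 1.762 45.475
4 0.804 0.791 52.530
final: 52.530 2.638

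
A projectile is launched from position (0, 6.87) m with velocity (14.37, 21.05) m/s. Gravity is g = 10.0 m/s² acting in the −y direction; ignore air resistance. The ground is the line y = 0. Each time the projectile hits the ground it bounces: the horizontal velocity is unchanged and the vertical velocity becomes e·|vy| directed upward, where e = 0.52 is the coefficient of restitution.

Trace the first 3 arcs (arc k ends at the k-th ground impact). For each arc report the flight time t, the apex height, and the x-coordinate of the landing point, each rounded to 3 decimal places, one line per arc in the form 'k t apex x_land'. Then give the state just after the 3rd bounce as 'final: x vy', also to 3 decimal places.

1 4.514 29.025 64.871
2 2.506 7.848 100.879
3 1.303 2.122 119.603
final: 119.603 3.388

Arc 1: start y=6.870, vy=21.050 → t=4.514, apex=29.025, x_land=64.871, impact vy=-24.094
  bounce: vy ← 0.52·24.094 = 12.529
Arc 2: start y=0.000, vy=12.529 → t=2.506, apex=7.848, x_land=100.879, impact vy=-12.529
  bounce: vy ← 0.52·12.529 = 6.515
Arc 3: start y=0.000, vy=6.515 → t=1.303, apex=2.122, x_land=119.603, impact vy=-6.515
  bounce: vy ← 0.52·6.515 = 3.388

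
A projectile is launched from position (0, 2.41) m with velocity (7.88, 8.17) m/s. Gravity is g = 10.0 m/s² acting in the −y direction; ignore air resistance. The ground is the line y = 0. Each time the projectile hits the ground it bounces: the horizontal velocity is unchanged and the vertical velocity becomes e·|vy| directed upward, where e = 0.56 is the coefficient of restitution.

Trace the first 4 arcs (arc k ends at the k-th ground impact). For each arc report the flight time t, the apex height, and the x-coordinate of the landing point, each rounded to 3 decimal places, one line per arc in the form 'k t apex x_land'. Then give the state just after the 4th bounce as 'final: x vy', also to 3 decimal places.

Arc 1: start y=2.410, vy=8.170 → t=1.889, apex=5.747, x_land=14.886, impact vy=-10.721
  bounce: vy ← 0.56·10.721 = 6.004
Arc 2: start y=0.000, vy=6.004 → t=1.201, apex=1.802, x_land=24.349, impact vy=-6.004
  bounce: vy ← 0.56·6.004 = 3.362
Arc 3: start y=0.000, vy=3.362 → t=0.672, apex=0.565, x_land=29.648, impact vy=-3.362
  bounce: vy ← 0.56·3.362 = 1.883
Arc 4: start y=0.000, vy=1.883 → t=0.377, apex=0.177, x_land=32.615, impact vy=-1.883
  bounce: vy ← 0.56·1.883 = 1.054

1 1.889 5.747 14.886
2 1.201 1.802 24.349
3 0.672 0.565 29.648
4 0.377 0.177 32.615
final: 32.615 1.054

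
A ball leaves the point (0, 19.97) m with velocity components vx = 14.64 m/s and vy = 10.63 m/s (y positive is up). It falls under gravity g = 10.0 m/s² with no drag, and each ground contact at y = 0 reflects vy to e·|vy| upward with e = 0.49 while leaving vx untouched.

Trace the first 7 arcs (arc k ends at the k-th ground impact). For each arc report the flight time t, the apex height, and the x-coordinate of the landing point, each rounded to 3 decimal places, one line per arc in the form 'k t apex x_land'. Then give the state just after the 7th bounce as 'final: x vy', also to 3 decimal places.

1 3.327 25.620 48.702
2 2.218 6.151 81.178
3 1.087 1.477 97.092
4 0.533 0.355 104.889
5 0.261 0.085 108.710
6 0.128 0.020 110.582
7 0.063 0.005 111.500
final: 111.500 0.154

Arc 1: start y=19.970, vy=10.630 → t=3.327, apex=25.620, x_land=48.702, impact vy=-22.636
  bounce: vy ← 0.49·22.636 = 11.092
Arc 2: start y=0.000, vy=11.092 → t=2.218, apex=6.151, x_land=81.178, impact vy=-11.092
  bounce: vy ← 0.49·11.092 = 5.435
Arc 3: start y=0.000, vy=5.435 → t=1.087, apex=1.477, x_land=97.092, impact vy=-5.435
  bounce: vy ← 0.49·5.435 = 2.663
Arc 4: start y=0.000, vy=2.663 → t=0.533, apex=0.355, x_land=104.889, impact vy=-2.663
  bounce: vy ← 0.49·2.663 = 1.305
Arc 5: start y=0.000, vy=1.305 → t=0.261, apex=0.085, x_land=108.710, impact vy=-1.305
  bounce: vy ← 0.49·1.305 = 0.639
Arc 6: start y=0.000, vy=0.639 → t=0.128, apex=0.020, x_land=110.582, impact vy=-0.639
  bounce: vy ← 0.49·0.639 = 0.313
Arc 7: start y=0.000, vy=0.313 → t=0.063, apex=0.005, x_land=111.500, impact vy=-0.313
  bounce: vy ← 0.49·0.313 = 0.154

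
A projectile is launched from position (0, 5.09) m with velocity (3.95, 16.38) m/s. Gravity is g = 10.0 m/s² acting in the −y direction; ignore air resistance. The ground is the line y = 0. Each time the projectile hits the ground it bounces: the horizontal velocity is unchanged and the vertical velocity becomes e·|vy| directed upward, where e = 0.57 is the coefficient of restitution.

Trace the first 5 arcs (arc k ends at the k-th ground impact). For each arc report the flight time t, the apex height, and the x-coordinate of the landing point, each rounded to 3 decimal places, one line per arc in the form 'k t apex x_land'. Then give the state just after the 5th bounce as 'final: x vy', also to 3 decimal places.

1 3.562 18.505 14.069
2 2.193 6.012 22.732
3 1.250 1.953 27.670
4 0.713 0.635 30.485
5 0.406 0.206 32.089
final: 32.089 1.158

Arc 1: start y=5.090, vy=16.380 → t=3.562, apex=18.505, x_land=14.069, impact vy=-19.238
  bounce: vy ← 0.57·19.238 = 10.966
Arc 2: start y=0.000, vy=10.966 → t=2.193, apex=6.012, x_land=22.732, impact vy=-10.966
  bounce: vy ← 0.57·10.966 = 6.250
Arc 3: start y=0.000, vy=6.250 → t=1.250, apex=1.953, x_land=27.670, impact vy=-6.250
  bounce: vy ← 0.57·6.250 = 3.563
Arc 4: start y=0.000, vy=3.563 → t=0.713, apex=0.635, x_land=30.485, impact vy=-3.563
  bounce: vy ← 0.57·3.563 = 2.031
Arc 5: start y=0.000, vy=2.031 → t=0.406, apex=0.206, x_land=32.089, impact vy=-2.031
  bounce: vy ← 0.57·2.031 = 1.158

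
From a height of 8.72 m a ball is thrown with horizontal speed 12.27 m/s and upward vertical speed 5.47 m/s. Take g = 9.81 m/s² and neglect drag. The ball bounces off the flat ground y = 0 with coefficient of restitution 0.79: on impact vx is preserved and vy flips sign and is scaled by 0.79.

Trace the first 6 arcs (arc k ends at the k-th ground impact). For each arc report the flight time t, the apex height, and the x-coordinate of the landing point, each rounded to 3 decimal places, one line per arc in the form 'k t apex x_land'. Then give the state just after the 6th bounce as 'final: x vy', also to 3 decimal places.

Arc 1: start y=8.720, vy=5.470 → t=2.003, apex=10.245, x_land=24.575, impact vy=-14.178
  bounce: vy ← 0.79·14.178 = 11.200
Arc 2: start y=0.000, vy=11.200 → t=2.283, apex=6.394, x_land=52.593, impact vy=-11.200
  bounce: vy ← 0.79·11.200 = 8.848
Arc 3: start y=0.000, vy=8.848 → t=1.804, apex=3.990, x_land=74.727, impact vy=-8.848
  bounce: vy ← 0.79·8.848 = 6.990
Arc 4: start y=0.000, vy=6.990 → t=1.425, apex=2.490, x_land=92.213, impact vy=-6.990
  bounce: vy ← 0.79·6.990 = 5.522
Arc 5: start y=0.000, vy=5.522 → t=1.126, apex=1.554, x_land=106.027, impact vy=-5.522
  bounce: vy ← 0.79·5.522 = 4.363
Arc 6: start y=0.000, vy=4.363 → t=0.889, apex=0.970, x_land=116.940, impact vy=-4.363
  bounce: vy ← 0.79·4.363 = 3.446

1 2.003 10.245 24.575
2 2.283 6.394 52.593
3 1.804 3.990 74.727
4 1.425 2.490 92.213
5 1.126 1.554 106.027
6 0.889 0.970 116.940
final: 116.940 3.446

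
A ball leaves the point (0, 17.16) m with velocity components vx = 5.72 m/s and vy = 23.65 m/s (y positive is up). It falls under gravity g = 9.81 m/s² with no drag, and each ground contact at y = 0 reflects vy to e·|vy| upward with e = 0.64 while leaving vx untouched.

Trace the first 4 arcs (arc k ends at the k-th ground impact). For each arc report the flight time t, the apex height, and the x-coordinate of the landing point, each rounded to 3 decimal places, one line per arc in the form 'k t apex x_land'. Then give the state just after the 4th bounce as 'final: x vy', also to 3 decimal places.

1 5.462 45.668 31.243
2 3.906 18.706 53.584
3 2.500 7.662 67.882
4 1.600 3.138 77.032
final: 77.032 5.022

Arc 1: start y=17.160, vy=23.650 → t=5.462, apex=45.668, x_land=31.243, impact vy=-29.933
  bounce: vy ← 0.64·29.933 = 19.157
Arc 2: start y=0.000, vy=19.157 → t=3.906, apex=18.706, x_land=53.584, impact vy=-19.157
  bounce: vy ← 0.64·19.157 = 12.261
Arc 3: start y=0.000, vy=12.261 → t=2.500, apex=7.662, x_land=67.882, impact vy=-12.261
  bounce: vy ← 0.64·12.261 = 7.847
Arc 4: start y=0.000, vy=7.847 → t=1.600, apex=3.138, x_land=77.032, impact vy=-7.847
  bounce: vy ← 0.64·7.847 = 5.022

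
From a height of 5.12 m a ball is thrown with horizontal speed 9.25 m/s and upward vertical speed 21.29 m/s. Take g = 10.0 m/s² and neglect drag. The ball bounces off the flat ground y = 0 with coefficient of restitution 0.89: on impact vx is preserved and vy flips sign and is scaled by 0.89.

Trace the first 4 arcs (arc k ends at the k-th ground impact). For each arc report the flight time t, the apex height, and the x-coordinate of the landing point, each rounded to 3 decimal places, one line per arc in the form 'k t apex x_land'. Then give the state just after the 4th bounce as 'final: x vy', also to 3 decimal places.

1 4.486 27.783 41.498
2 4.196 22.007 80.310
3 3.734 17.432 114.853
4 3.324 13.808 145.596
final: 145.596 14.790

Arc 1: start y=5.120, vy=21.290 → t=4.486, apex=27.783, x_land=41.498, impact vy=-23.573
  bounce: vy ← 0.89·23.573 = 20.980
Arc 2: start y=0.000, vy=20.980 → t=4.196, apex=22.007, x_land=80.310, impact vy=-20.980
  bounce: vy ← 0.89·20.980 = 18.672
Arc 3: start y=0.000, vy=18.672 → t=3.734, apex=17.432, x_land=114.853, impact vy=-18.672
  bounce: vy ← 0.89·18.672 = 16.618
Arc 4: start y=0.000, vy=16.618 → t=3.324, apex=13.808, x_land=145.596, impact vy=-16.618
  bounce: vy ← 0.89·16.618 = 14.790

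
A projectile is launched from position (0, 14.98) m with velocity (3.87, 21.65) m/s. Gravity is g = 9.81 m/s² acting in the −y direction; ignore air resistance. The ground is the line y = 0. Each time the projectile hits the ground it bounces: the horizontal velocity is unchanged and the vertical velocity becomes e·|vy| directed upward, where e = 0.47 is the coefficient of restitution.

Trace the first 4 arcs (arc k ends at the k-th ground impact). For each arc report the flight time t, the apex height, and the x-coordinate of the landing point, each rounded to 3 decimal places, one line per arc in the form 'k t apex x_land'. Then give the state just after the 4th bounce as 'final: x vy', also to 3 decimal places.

Arc 1: start y=14.980, vy=21.650 → t=5.022, apex=38.870, x_land=19.435, impact vy=-27.616
  bounce: vy ← 0.47·27.616 = 12.979
Arc 2: start y=0.000, vy=12.979 → t=2.646, apex=8.586, x_land=29.676, impact vy=-12.979
  bounce: vy ← 0.47·12.979 = 6.100
Arc 3: start y=0.000, vy=6.100 → t=1.244, apex=1.897, x_land=34.489, impact vy=-6.100
  bounce: vy ← 0.47·6.100 = 2.867
Arc 4: start y=0.000, vy=2.867 → t=0.585, apex=0.419, x_land=36.751, impact vy=-2.867
  bounce: vy ← 0.47·2.867 = 1.348

1 5.022 38.870 19.435
2 2.646 8.586 29.676
3 1.244 1.897 34.489
4 0.585 0.419 36.751
final: 36.751 1.348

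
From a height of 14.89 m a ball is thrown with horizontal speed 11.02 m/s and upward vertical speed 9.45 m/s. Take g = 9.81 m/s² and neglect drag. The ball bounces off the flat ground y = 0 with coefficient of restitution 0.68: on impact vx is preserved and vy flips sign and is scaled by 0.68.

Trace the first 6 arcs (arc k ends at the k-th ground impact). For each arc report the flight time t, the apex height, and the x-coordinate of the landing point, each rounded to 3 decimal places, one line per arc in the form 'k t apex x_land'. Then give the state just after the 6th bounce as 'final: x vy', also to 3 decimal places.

Arc 1: start y=14.890, vy=9.450 → t=2.954, apex=19.442, x_land=32.555, impact vy=-19.531
  bounce: vy ← 0.68·19.531 = 13.281
Arc 2: start y=0.000, vy=13.281 → t=2.708, apex=8.990, x_land=62.393, impact vy=-13.281
  bounce: vy ← 0.68·13.281 = 9.031
Arc 3: start y=0.000, vy=9.031 → t=1.841, apex=4.157, x_land=82.683, impact vy=-9.031
  bounce: vy ← 0.68·9.031 = 6.141
Arc 4: start y=0.000, vy=6.141 → t=1.252, apex=1.922, x_land=96.480, impact vy=-6.141
  bounce: vy ← 0.68·6.141 = 4.176
Arc 5: start y=0.000, vy=4.176 → t=0.851, apex=0.889, x_land=105.862, impact vy=-4.176
  bounce: vy ← 0.68·4.176 = 2.840
Arc 6: start y=0.000, vy=2.840 → t=0.579, apex=0.411, x_land=112.241, impact vy=-2.840
  bounce: vy ← 0.68·2.840 = 1.931

1 2.954 19.442 32.555
2 2.708 8.990 62.393
3 1.841 4.157 82.683
4 1.252 1.922 96.480
5 0.851 0.889 105.862
6 0.579 0.411 112.241
final: 112.241 1.931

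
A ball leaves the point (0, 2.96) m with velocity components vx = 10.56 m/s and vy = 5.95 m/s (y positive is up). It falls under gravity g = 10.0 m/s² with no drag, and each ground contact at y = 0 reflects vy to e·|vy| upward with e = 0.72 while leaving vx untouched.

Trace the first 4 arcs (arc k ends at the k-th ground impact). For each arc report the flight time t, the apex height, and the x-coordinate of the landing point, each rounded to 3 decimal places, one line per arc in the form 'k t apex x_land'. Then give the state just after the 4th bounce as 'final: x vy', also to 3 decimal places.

Arc 1: start y=2.960, vy=5.950 → t=1.568, apex=4.730, x_land=16.554, impact vy=-9.726
  bounce: vy ← 0.72·9.726 = 7.003
Arc 2: start y=0.000, vy=7.003 → t=1.401, apex=2.452, x_land=31.345, impact vy=-7.003
  bounce: vy ← 0.72·7.003 = 5.042
Arc 3: start y=0.000, vy=5.042 → t=1.008, apex=1.271, x_land=41.994, impact vy=-5.042
  bounce: vy ← 0.72·5.042 = 3.630
Arc 4: start y=0.000, vy=3.630 → t=0.726, apex=0.659, x_land=49.661, impact vy=-3.630
  bounce: vy ← 0.72·3.630 = 2.614

1 1.568 4.730 16.554
2 1.401 2.452 31.345
3 1.008 1.271 41.994
4 0.726 0.659 49.661
final: 49.661 2.614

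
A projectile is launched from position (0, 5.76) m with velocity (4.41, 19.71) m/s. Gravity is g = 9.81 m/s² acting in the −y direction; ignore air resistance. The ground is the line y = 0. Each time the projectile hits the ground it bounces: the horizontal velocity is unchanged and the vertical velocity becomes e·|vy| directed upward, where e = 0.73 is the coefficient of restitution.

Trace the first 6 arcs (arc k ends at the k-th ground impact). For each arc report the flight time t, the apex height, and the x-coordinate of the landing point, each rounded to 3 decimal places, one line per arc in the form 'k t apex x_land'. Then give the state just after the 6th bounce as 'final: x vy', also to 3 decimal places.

1 4.292 25.560 18.928
2 3.333 13.621 33.625
3 2.433 7.259 44.355
4 1.776 3.868 52.187
5 1.297 2.061 57.905
6 0.946 1.098 62.079
final: 62.079 3.389

Arc 1: start y=5.760, vy=19.710 → t=4.292, apex=25.560, x_land=18.928, impact vy=-22.394
  bounce: vy ← 0.73·22.394 = 16.348
Arc 2: start y=0.000, vy=16.348 → t=3.333, apex=13.621, x_land=33.625, impact vy=-16.348
  bounce: vy ← 0.73·16.348 = 11.934
Arc 3: start y=0.000, vy=11.934 → t=2.433, apex=7.259, x_land=44.355, impact vy=-11.934
  bounce: vy ← 0.73·11.934 = 8.712
Arc 4: start y=0.000, vy=8.712 → t=1.776, apex=3.868, x_land=52.187, impact vy=-8.712
  bounce: vy ← 0.73·8.712 = 6.360
Arc 5: start y=0.000, vy=6.360 → t=1.297, apex=2.061, x_land=57.905, impact vy=-6.360
  bounce: vy ← 0.73·6.360 = 4.642
Arc 6: start y=0.000, vy=4.642 → t=0.946, apex=1.098, x_land=62.079, impact vy=-4.642
  bounce: vy ← 0.73·4.642 = 3.389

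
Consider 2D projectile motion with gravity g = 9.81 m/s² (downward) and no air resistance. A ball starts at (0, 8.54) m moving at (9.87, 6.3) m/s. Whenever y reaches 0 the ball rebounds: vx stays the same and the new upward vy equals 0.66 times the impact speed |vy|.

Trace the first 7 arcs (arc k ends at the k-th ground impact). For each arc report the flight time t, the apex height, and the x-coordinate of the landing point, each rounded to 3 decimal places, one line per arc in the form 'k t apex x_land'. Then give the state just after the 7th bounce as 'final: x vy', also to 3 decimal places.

Arc 1: start y=8.540, vy=6.300 → t=2.110, apex=10.563, x_land=20.823, impact vy=-14.396
  bounce: vy ← 0.66·14.396 = 9.501
Arc 2: start y=0.000, vy=9.501 → t=1.937, apex=4.601, x_land=39.942, impact vy=-9.501
  bounce: vy ← 0.66·9.501 = 6.271
Arc 3: start y=0.000, vy=6.271 → t=1.278, apex=2.004, x_land=52.560, impact vy=-6.271
  bounce: vy ← 0.66·6.271 = 4.139
Arc 4: start y=0.000, vy=4.139 → t=0.844, apex=0.873, x_land=60.888, impact vy=-4.139
  bounce: vy ← 0.66·4.139 = 2.732
Arc 5: start y=0.000, vy=2.732 → t=0.557, apex=0.380, x_land=66.385, impact vy=-2.732
  bounce: vy ← 0.66·2.732 = 1.803
Arc 6: start y=0.000, vy=1.803 → t=0.368, apex=0.166, x_land=70.013, impact vy=-1.803
  bounce: vy ← 0.66·1.803 = 1.190
Arc 7: start y=0.000, vy=1.190 → t=0.243, apex=0.072, x_land=72.407, impact vy=-1.190
  bounce: vy ← 0.66·1.190 = 0.785

1 2.110 10.563 20.823
2 1.937 4.601 39.942
3 1.278 2.004 52.560
4 0.844 0.873 60.888
5 0.557 0.380 66.385
6 0.368 0.166 70.013
7 0.243 0.072 72.407
final: 72.407 0.785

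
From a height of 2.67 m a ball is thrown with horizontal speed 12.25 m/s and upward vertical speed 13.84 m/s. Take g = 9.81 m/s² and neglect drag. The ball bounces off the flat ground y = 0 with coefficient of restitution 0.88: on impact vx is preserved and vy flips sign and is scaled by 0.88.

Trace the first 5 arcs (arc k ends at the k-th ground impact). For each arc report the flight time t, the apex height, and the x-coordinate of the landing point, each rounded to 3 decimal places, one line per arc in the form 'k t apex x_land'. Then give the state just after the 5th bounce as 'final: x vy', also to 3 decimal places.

1 3.003 12.433 36.785
2 2.802 9.628 71.111
3 2.466 7.456 101.317
4 2.170 5.774 127.898
5 1.910 4.471 151.290
final: 151.290 8.242

Arc 1: start y=2.670, vy=13.840 → t=3.003, apex=12.433, x_land=36.785, impact vy=-15.618
  bounce: vy ← 0.88·15.618 = 13.744
Arc 2: start y=0.000, vy=13.744 → t=2.802, apex=9.628, x_land=71.111, impact vy=-13.744
  bounce: vy ← 0.88·13.744 = 12.095
Arc 3: start y=0.000, vy=12.095 → t=2.466, apex=7.456, x_land=101.317, impact vy=-12.095
  bounce: vy ← 0.88·12.095 = 10.643
Arc 4: start y=0.000, vy=10.643 → t=2.170, apex=5.774, x_land=127.898, impact vy=-10.643
  bounce: vy ← 0.88·10.643 = 9.366
Arc 5: start y=0.000, vy=9.366 → t=1.910, apex=4.471, x_land=151.290, impact vy=-9.366
  bounce: vy ← 0.88·9.366 = 8.242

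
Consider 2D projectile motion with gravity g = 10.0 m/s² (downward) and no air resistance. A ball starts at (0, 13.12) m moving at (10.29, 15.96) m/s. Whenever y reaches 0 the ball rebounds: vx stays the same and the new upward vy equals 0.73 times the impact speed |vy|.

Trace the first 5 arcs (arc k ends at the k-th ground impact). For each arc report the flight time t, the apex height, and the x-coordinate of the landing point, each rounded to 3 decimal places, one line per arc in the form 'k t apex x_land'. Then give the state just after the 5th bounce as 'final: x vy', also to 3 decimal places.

1 3.870 25.856 39.823
2 3.320 13.779 73.986
3 2.424 7.343 98.926
4 1.769 3.913 117.132
5 1.292 2.085 130.422
final: 130.422 4.714

Arc 1: start y=13.120, vy=15.960 → t=3.870, apex=25.856, x_land=39.823, impact vy=-22.740
  bounce: vy ← 0.73·22.740 = 16.600
Arc 2: start y=0.000, vy=16.600 → t=3.320, apex=13.779, x_land=73.986, impact vy=-16.600
  bounce: vy ← 0.73·16.600 = 12.118
Arc 3: start y=0.000, vy=12.118 → t=2.424, apex=7.343, x_land=98.926, impact vy=-12.118
  bounce: vy ← 0.73·12.118 = 8.846
Arc 4: start y=0.000, vy=8.846 → t=1.769, apex=3.913, x_land=117.132, impact vy=-8.846
  bounce: vy ← 0.73·8.846 = 6.458
Arc 5: start y=0.000, vy=6.458 → t=1.292, apex=2.085, x_land=130.422, impact vy=-6.458
  bounce: vy ← 0.73·6.458 = 4.714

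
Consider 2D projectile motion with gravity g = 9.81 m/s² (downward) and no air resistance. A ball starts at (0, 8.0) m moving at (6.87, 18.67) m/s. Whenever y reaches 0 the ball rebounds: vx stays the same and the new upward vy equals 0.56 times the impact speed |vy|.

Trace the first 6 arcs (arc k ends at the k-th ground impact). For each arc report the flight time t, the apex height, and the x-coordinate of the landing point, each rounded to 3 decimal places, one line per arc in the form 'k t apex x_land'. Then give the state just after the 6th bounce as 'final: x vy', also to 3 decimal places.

Arc 1: start y=8.000, vy=18.670 → t=4.195, apex=25.766, x_land=28.820, impact vy=-22.484
  bounce: vy ← 0.56·22.484 = 12.591
Arc 2: start y=0.000, vy=12.591 → t=2.567, apex=8.080, x_land=46.455, impact vy=-12.591
  bounce: vy ← 0.56·12.591 = 7.051
Arc 3: start y=0.000, vy=7.051 → t=1.438, apex=2.534, x_land=56.331, impact vy=-7.051
  bounce: vy ← 0.56·7.051 = 3.949
Arc 4: start y=0.000, vy=3.949 → t=0.805, apex=0.795, x_land=61.862, impact vy=-3.949
  bounce: vy ← 0.56·3.949 = 2.211
Arc 5: start y=0.000, vy=2.211 → t=0.451, apex=0.249, x_land=64.959, impact vy=-2.211
  bounce: vy ← 0.56·2.211 = 1.238
Arc 6: start y=0.000, vy=1.238 → t=0.252, apex=0.078, x_land=66.693, impact vy=-1.238
  bounce: vy ← 0.56·1.238 = 0.693

1 4.195 25.766 28.820
2 2.567 8.080 46.455
3 1.438 2.534 56.331
4 0.805 0.795 61.862
5 0.451 0.249 64.959
6 0.252 0.078 66.693
final: 66.693 0.693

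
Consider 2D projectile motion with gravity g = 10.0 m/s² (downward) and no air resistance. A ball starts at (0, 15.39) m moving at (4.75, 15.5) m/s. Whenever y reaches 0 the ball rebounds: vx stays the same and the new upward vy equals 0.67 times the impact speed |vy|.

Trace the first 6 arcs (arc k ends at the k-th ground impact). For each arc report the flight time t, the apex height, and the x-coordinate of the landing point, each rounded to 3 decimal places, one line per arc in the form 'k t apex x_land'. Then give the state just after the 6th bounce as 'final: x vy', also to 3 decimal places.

1 3.891 27.402 18.482
2 3.137 12.301 33.383
3 2.102 5.522 43.367
4 1.408 2.479 50.056
5 0.943 1.113 54.537
6 0.632 0.500 57.540
final: 57.540 2.118

Arc 1: start y=15.390, vy=15.500 → t=3.891, apex=27.402, x_land=18.482, impact vy=-23.410
  bounce: vy ← 0.67·23.410 = 15.685
Arc 2: start y=0.000, vy=15.685 → t=3.137, apex=12.301, x_land=33.383, impact vy=-15.685
  bounce: vy ← 0.67·15.685 = 10.509
Arc 3: start y=0.000, vy=10.509 → t=2.102, apex=5.522, x_land=43.367, impact vy=-10.509
  bounce: vy ← 0.67·10.509 = 7.041
Arc 4: start y=0.000, vy=7.041 → t=1.408, apex=2.479, x_land=50.056, impact vy=-7.041
  bounce: vy ← 0.67·7.041 = 4.717
Arc 5: start y=0.000, vy=4.717 → t=0.943, apex=1.113, x_land=54.537, impact vy=-4.717
  bounce: vy ← 0.67·4.717 = 3.161
Arc 6: start y=0.000, vy=3.161 → t=0.632, apex=0.500, x_land=57.540, impact vy=-3.161
  bounce: vy ← 0.67·3.161 = 2.118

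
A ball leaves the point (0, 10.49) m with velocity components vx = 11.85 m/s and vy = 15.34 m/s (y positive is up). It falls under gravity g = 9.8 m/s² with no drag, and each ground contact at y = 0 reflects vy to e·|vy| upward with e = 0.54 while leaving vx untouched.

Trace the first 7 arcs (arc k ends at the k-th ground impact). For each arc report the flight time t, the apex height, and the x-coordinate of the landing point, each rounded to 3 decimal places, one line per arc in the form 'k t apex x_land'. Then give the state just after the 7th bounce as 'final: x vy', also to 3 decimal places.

Arc 1: start y=10.490, vy=15.340 → t=3.708, apex=22.496, x_land=43.939, impact vy=-20.998
  bounce: vy ← 0.54·20.998 = 11.339
Arc 2: start y=0.000, vy=11.339 → t=2.314, apex=6.560, x_land=71.361, impact vy=-11.339
  bounce: vy ← 0.54·11.339 = 6.123
Arc 3: start y=0.000, vy=6.123 → t=1.250, apex=1.913, x_land=86.169, impact vy=-6.123
  bounce: vy ← 0.54·6.123 = 3.306
Arc 4: start y=0.000, vy=3.306 → t=0.675, apex=0.558, x_land=94.165, impact vy=-3.306
  bounce: vy ← 0.54·3.306 = 1.785
Arc 5: start y=0.000, vy=1.785 → t=0.364, apex=0.163, x_land=98.483, impact vy=-1.785
  bounce: vy ← 0.54·1.785 = 0.964
Arc 6: start y=0.000, vy=0.964 → t=0.197, apex=0.047, x_land=100.815, impact vy=-0.964
  bounce: vy ← 0.54·0.964 = 0.521
Arc 7: start y=0.000, vy=0.521 → t=0.106, apex=0.014, x_land=102.074, impact vy=-0.521
  bounce: vy ← 0.54·0.521 = 0.281

1 3.708 22.496 43.939
2 2.314 6.560 71.361
3 1.250 1.913 86.169
4 0.675 0.558 94.165
5 0.364 0.163 98.483
6 0.197 0.047 100.815
7 0.106 0.014 102.074
final: 102.074 0.281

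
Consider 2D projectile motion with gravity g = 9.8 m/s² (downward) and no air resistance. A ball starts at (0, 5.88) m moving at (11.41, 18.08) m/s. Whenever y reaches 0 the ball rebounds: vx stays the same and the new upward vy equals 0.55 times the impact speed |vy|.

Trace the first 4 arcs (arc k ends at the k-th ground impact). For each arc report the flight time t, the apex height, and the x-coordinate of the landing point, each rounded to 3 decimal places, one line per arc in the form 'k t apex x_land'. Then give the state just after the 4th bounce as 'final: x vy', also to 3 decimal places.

Arc 1: start y=5.880, vy=18.080 → t=3.991, apex=22.558, x_land=45.532, impact vy=-21.027
  bounce: vy ← 0.55·21.027 = 11.565
Arc 2: start y=0.000, vy=11.565 → t=2.360, apex=6.824, x_land=72.461, impact vy=-11.565
  bounce: vy ← 0.55·11.565 = 6.361
Arc 3: start y=0.000, vy=6.361 → t=1.298, apex=2.064, x_land=87.273, impact vy=-6.361
  bounce: vy ← 0.55·6.361 = 3.498
Arc 4: start y=0.000, vy=3.498 → t=0.714, apex=0.624, x_land=95.419, impact vy=-3.498
  bounce: vy ← 0.55·3.498 = 1.924

1 3.991 22.558 45.532
2 2.360 6.824 72.461
3 1.298 2.064 87.273
4 0.714 0.624 95.419
final: 95.419 1.924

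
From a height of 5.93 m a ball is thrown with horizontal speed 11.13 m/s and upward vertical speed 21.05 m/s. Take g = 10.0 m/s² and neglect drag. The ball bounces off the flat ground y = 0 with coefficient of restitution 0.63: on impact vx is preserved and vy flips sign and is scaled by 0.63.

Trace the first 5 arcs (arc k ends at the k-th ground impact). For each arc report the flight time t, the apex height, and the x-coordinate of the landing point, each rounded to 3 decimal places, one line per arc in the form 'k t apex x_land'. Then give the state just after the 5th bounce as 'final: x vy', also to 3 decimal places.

Arc 1: start y=5.930, vy=21.050 → t=4.475, apex=28.085, x_land=49.807, impact vy=-23.700
  bounce: vy ← 0.63·23.700 = 14.931
Arc 2: start y=0.000, vy=14.931 → t=2.986, apex=11.147, x_land=83.044, impact vy=-14.931
  bounce: vy ← 0.63·14.931 = 9.407
Arc 3: start y=0.000, vy=9.407 → t=1.881, apex=4.424, x_land=103.983, impact vy=-9.407
  bounce: vy ← 0.63·9.407 = 5.926
Arc 4: start y=0.000, vy=5.926 → t=1.185, apex=1.756, x_land=117.175, impact vy=-5.926
  bounce: vy ← 0.63·5.926 = 3.733
Arc 5: start y=0.000, vy=3.733 → t=0.747, apex=0.697, x_land=125.485, impact vy=-3.733
  bounce: vy ← 0.63·3.733 = 2.352

1 4.475 28.085 49.807
2 2.986 11.147 83.044
3 1.881 4.424 103.983
4 1.185 1.756 117.175
5 0.747 0.697 125.485
final: 125.485 2.352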